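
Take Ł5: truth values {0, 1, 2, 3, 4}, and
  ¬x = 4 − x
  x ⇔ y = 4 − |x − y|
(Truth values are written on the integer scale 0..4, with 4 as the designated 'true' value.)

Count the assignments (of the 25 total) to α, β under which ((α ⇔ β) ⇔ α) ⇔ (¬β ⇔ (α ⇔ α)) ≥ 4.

7

value 4: 7 assignments (counts)
value 2: 11 assignments
value 0: 7 assignments
So 7 of the 25 assignments meet the threshold.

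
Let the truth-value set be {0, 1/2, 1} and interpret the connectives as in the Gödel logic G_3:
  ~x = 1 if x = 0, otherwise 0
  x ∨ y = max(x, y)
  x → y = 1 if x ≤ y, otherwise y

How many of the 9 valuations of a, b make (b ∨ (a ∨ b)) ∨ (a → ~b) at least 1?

a = 0, b = 0 ↦ 1  ≥
a = 0, b = 1/2 ↦ 1  ≥
a = 0, b = 1 ↦ 1  ≥
a = 1/2, b = 0 ↦ 1  ≥
a = 1/2, b = 1/2 ↦ 1/2  <
a = 1/2, b = 1 ↦ 1  ≥
a = 1, b = 0 ↦ 1  ≥
a = 1, b = 1/2 ↦ 1  ≥
a = 1, b = 1 ↦ 1  ≥
So 8 of the 9 assignments meet the threshold.

8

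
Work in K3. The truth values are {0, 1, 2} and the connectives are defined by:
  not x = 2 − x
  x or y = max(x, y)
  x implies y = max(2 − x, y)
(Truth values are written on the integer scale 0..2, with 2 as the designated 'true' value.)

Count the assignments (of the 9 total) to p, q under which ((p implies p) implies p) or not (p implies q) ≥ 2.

p = 0, q = 0 ↦ 0  <
p = 0, q = 1 ↦ 0  <
p = 0, q = 2 ↦ 0  <
p = 1, q = 0 ↦ 1  <
p = 1, q = 1 ↦ 1  <
p = 1, q = 2 ↦ 1  <
p = 2, q = 0 ↦ 2  ≥
p = 2, q = 1 ↦ 2  ≥
p = 2, q = 2 ↦ 2  ≥
So 3 of the 9 assignments meet the threshold.

3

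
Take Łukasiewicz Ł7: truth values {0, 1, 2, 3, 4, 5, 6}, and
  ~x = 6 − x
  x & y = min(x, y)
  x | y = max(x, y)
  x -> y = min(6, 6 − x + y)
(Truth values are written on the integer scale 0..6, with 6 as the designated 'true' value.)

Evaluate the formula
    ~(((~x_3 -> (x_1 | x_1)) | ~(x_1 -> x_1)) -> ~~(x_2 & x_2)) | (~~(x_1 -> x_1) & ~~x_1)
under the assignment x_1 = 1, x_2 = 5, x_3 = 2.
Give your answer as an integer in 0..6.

1

~x_3 = ~2 = 4
x_1 | x_1 = 1 | 1 = 1
~x_3 -> (x_1 | x_1) = 4 -> 1 = 3
x_1 -> x_1 = 1 -> 1 = 6
~(x_1 -> x_1) = ~6 = 0
(~x_3 -> (x_1 | x_1)) | ~(x_1 -> x_1) = 3 | 0 = 3
x_2 & x_2 = 5 & 5 = 5
~(x_2 & x_2) = ~5 = 1
~~(x_2 & x_2) = ~1 = 5
((~x_3 -> (x_1 | x_1)) | ~(x_1 -> x_1)) -> ~~(x_2 & x_2) = 3 -> 5 = 6
~(((~x_3 -> (x_1 | x_1)) | ~(x_1 -> x_1)) -> ~~(x_2 & x_2)) = ~6 = 0
x_1 -> x_1 = 1 -> 1 = 6
~(x_1 -> x_1) = ~6 = 0
~~(x_1 -> x_1) = ~0 = 6
~x_1 = ~1 = 5
~~x_1 = ~5 = 1
~~(x_1 -> x_1) & ~~x_1 = 6 & 1 = 1
~(((~x_3 -> (x_1 | x_1)) | ~(x_1 -> x_1)) -> ~~(x_2 & x_2)) | (~~(x_1 -> x_1) & ~~x_1) = 0 | 1 = 1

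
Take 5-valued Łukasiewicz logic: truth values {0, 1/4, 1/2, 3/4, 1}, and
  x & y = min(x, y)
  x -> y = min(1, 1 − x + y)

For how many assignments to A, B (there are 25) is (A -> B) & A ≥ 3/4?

5

value 1: 1 assignment (counts)
value 3/4: 4 assignments (counts)
value 1/2: 7 assignments
value 1/4: 7 assignments
value 0: 6 assignments
So 5 of the 25 assignments meet the threshold.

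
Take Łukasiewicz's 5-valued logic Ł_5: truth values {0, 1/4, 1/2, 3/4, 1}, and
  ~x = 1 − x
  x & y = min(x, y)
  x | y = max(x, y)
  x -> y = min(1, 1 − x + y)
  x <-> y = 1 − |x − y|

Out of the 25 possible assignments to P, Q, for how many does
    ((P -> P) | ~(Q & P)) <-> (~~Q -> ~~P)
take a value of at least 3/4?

value 1: 15 assignments (counts)
value 3/4: 4 assignments (counts)
value 1/2: 3 assignments
value 1/4: 2 assignments
value 0: 1 assignment
So 19 of the 25 assignments meet the threshold.

19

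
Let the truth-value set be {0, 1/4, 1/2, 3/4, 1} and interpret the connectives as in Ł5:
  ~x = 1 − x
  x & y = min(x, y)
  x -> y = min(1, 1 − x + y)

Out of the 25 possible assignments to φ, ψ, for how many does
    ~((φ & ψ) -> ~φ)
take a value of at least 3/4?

value 1: 1 assignment (counts)
value 3/4: 1 assignment (counts)
value 1/2: 3 assignments
value 1/4: 2 assignments
value 0: 18 assignments
So 2 of the 25 assignments meet the threshold.

2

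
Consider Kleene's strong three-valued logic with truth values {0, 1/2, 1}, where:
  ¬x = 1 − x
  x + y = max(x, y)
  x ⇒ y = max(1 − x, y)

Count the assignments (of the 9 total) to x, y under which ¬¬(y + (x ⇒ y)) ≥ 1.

5

x = 0, y = 0 ↦ 1  ≥
x = 0, y = 1/2 ↦ 1  ≥
x = 0, y = 1 ↦ 1  ≥
x = 1/2, y = 0 ↦ 1/2  <
x = 1/2, y = 1/2 ↦ 1/2  <
x = 1/2, y = 1 ↦ 1  ≥
x = 1, y = 0 ↦ 0  <
x = 1, y = 1/2 ↦ 1/2  <
x = 1, y = 1 ↦ 1  ≥
So 5 of the 9 assignments meet the threshold.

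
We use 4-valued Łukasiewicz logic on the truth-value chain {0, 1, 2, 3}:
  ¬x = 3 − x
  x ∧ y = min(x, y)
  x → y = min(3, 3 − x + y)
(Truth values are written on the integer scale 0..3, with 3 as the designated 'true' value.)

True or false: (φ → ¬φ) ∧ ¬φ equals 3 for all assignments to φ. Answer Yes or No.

Counterexample: take φ = 1.
¬φ = ¬1 = 2
φ → ¬φ = 1 → 2 = 3
¬φ = ¬1 = 2
(φ → ¬φ) ∧ ¬φ = 3 ∧ 2 = 2
This gives 2 ≠ 3.

No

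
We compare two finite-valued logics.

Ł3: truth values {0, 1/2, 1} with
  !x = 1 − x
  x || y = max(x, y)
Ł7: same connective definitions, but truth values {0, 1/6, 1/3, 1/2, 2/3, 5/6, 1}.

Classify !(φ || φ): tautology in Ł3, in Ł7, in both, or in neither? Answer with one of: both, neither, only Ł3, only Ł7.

In Ł3: at φ = 1/2 the value is 1/2 — not a tautology.
In Ł7: at φ = 1/6 the value is 5/6 — not a tautology.

neither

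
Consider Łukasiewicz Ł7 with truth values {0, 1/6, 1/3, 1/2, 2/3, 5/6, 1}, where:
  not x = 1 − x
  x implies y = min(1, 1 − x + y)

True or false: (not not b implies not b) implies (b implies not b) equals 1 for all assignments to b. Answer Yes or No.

b = 0 ↦ 1
b = 1/6 ↦ 1
b = 1/3 ↦ 1
b = 1/2 ↦ 1
b = 2/3 ↦ 1
b = 5/6 ↦ 1
b = 1 ↦ 1
Every assignment gives a value ≥ 1.

Yes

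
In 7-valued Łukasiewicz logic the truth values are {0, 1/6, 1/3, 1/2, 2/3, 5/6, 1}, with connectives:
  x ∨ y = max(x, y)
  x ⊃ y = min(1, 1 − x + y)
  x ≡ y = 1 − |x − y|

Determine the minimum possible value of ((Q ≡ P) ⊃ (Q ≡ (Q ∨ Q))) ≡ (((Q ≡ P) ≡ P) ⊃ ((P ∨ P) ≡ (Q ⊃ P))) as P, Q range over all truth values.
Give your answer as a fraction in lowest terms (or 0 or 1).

Take P = 1/2, Q = 0:
Q ≡ P = 0 ≡ 1/2 = 1/2
Q ∨ Q = 0 ∨ 0 = 0
Q ≡ (Q ∨ Q) = 0 ≡ 0 = 1
(Q ≡ P) ⊃ (Q ≡ (Q ∨ Q)) = 1/2 ⊃ 1 = 1
Q ≡ P = 0 ≡ 1/2 = 1/2
(Q ≡ P) ≡ P = 1/2 ≡ 1/2 = 1
P ∨ P = 1/2 ∨ 1/2 = 1/2
Q ⊃ P = 0 ⊃ 1/2 = 1
(P ∨ P) ≡ (Q ⊃ P) = 1/2 ≡ 1 = 1/2
((Q ≡ P) ≡ P) ⊃ ((P ∨ P) ≡ (Q ⊃ P)) = 1 ⊃ 1/2 = 1/2
((Q ≡ P) ⊃ (Q ≡ (Q ∨ Q))) ≡ (((Q ≡ P) ≡ P) ⊃ ((P ∨ P) ≡ (Q ⊃ P))) = 1 ≡ 1/2 = 1/2
No assignment yields a value below 1/2, so this is the minimum.

1/2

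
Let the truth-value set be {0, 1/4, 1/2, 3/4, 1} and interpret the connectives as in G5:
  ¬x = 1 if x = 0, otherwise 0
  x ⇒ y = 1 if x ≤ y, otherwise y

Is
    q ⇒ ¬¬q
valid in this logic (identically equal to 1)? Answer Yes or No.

Yes

q = 0 ↦ 1
q = 1/4 ↦ 1
q = 1/2 ↦ 1
q = 3/4 ↦ 1
q = 1 ↦ 1
Every assignment gives a value ≥ 1.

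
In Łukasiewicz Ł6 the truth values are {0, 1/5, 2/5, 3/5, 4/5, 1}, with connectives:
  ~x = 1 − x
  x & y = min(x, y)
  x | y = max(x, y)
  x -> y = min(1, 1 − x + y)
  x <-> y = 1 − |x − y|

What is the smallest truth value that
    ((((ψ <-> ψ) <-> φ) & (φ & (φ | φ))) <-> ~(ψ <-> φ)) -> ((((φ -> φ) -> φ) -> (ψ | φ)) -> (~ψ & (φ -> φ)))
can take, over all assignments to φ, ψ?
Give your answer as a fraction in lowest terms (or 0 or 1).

Take φ = 2/5, ψ = 4/5:
ψ <-> ψ = 4/5 <-> 4/5 = 1
(ψ <-> ψ) <-> φ = 1 <-> 2/5 = 2/5
φ | φ = 2/5 | 2/5 = 2/5
φ & (φ | φ) = 2/5 & 2/5 = 2/5
((ψ <-> ψ) <-> φ) & (φ & (φ | φ)) = 2/5 & 2/5 = 2/5
ψ <-> φ = 4/5 <-> 2/5 = 3/5
~(ψ <-> φ) = ~3/5 = 2/5
(((ψ <-> ψ) <-> φ) & (φ & (φ | φ))) <-> ~(ψ <-> φ) = 2/5 <-> 2/5 = 1
φ -> φ = 2/5 -> 2/5 = 1
(φ -> φ) -> φ = 1 -> 2/5 = 2/5
ψ | φ = 4/5 | 2/5 = 4/5
((φ -> φ) -> φ) -> (ψ | φ) = 2/5 -> 4/5 = 1
~ψ = ~4/5 = 1/5
φ -> φ = 2/5 -> 2/5 = 1
~ψ & (φ -> φ) = 1/5 & 1 = 1/5
(((φ -> φ) -> φ) -> (ψ | φ)) -> (~ψ & (φ -> φ)) = 1 -> 1/5 = 1/5
((((ψ <-> ψ) <-> φ) & (φ & (φ | φ))) <-> ~(ψ <-> φ)) -> ((((φ -> φ) -> φ) -> (ψ | φ)) -> (~ψ & (φ -> φ))) = 1 -> 1/5 = 1/5
No assignment yields a value below 1/5, so this is the minimum.

1/5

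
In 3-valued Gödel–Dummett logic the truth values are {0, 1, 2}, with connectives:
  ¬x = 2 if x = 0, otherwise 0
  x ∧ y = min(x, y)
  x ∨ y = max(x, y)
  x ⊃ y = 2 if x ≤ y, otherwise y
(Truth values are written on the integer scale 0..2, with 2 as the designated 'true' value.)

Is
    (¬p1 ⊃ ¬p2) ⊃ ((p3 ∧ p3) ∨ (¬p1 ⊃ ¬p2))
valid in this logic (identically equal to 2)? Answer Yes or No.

Yes

At p1 = 1, p2 = 2, p3 = 1, for instance:
¬p1 = ¬1 = 0
¬p2 = ¬2 = 0
¬p1 ⊃ ¬p2 = 0 ⊃ 0 = 2
p3 ∧ p3 = 1 ∧ 1 = 1
(p3 ∧ p3) ∨ (¬p1 ⊃ ¬p2) = 1 ∨ 2 = 2
(¬p1 ⊃ ¬p2) ⊃ ((p3 ∧ p3) ∨ (¬p1 ⊃ ¬p2)) = 2 ⊃ 2 = 2
and checking the remaining 26 assignments likewise gives ≥ 2 in every case.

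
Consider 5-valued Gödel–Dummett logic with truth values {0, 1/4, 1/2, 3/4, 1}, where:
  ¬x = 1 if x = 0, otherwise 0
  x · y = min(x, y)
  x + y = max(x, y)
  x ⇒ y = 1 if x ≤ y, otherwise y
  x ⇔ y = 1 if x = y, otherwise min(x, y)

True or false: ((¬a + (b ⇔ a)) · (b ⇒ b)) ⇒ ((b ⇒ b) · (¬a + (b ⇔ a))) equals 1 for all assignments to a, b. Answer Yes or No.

At a = 3/4, b = 1/2, for instance:
¬a = ¬3/4 = 0
b ⇔ a = 1/2 ⇔ 3/4 = 1/2
¬a + (b ⇔ a) = 0 + 1/2 = 1/2
b ⇒ b = 1/2 ⇒ 1/2 = 1
(¬a + (b ⇔ a)) · (b ⇒ b) = 1/2 · 1 = 1/2
(b ⇒ b) · (¬a + (b ⇔ a)) = 1 · 1/2 = 1/2
((¬a + (b ⇔ a)) · (b ⇒ b)) ⇒ ((b ⇒ b) · (¬a + (b ⇔ a))) = 1/2 ⇒ 1/2 = 1
and checking the remaining 24 assignments likewise gives ≥ 1 in every case.

Yes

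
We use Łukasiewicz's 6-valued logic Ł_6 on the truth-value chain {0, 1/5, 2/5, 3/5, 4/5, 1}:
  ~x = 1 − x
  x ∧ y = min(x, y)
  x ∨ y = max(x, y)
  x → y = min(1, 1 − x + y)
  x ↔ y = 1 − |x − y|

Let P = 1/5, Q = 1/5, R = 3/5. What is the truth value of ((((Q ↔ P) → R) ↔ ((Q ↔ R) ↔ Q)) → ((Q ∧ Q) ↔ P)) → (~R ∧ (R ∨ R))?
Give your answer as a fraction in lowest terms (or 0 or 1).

2/5

Q ↔ P = 1/5 ↔ 1/5 = 1
(Q ↔ P) → R = 1 → 3/5 = 3/5
Q ↔ R = 1/5 ↔ 3/5 = 3/5
(Q ↔ R) ↔ Q = 3/5 ↔ 1/5 = 3/5
((Q ↔ P) → R) ↔ ((Q ↔ R) ↔ Q) = 3/5 ↔ 3/5 = 1
Q ∧ Q = 1/5 ∧ 1/5 = 1/5
(Q ∧ Q) ↔ P = 1/5 ↔ 1/5 = 1
(((Q ↔ P) → R) ↔ ((Q ↔ R) ↔ Q)) → ((Q ∧ Q) ↔ P) = 1 → 1 = 1
~R = ~3/5 = 2/5
R ∨ R = 3/5 ∨ 3/5 = 3/5
~R ∧ (R ∨ R) = 2/5 ∧ 3/5 = 2/5
((((Q ↔ P) → R) ↔ ((Q ↔ R) ↔ Q)) → ((Q ∧ Q) ↔ P)) → (~R ∧ (R ∨ R)) = 1 → 2/5 = 2/5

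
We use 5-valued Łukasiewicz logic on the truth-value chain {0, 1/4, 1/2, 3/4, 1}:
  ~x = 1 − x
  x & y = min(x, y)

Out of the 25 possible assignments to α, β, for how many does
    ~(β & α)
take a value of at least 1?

9

value 1: 9 assignments (counts)
value 3/4: 7 assignments
value 1/2: 5 assignments
value 1/4: 3 assignments
value 0: 1 assignment
So 9 of the 25 assignments meet the threshold.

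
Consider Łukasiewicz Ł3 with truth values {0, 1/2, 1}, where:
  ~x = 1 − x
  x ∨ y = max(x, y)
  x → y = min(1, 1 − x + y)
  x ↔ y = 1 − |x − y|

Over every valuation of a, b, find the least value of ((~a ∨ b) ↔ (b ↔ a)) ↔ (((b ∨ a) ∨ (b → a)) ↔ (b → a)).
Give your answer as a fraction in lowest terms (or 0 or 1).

Take a = 0, b = 1/2:
~a = ~0 = 1
~a ∨ b = 1 ∨ 1/2 = 1
b ↔ a = 1/2 ↔ 0 = 1/2
(~a ∨ b) ↔ (b ↔ a) = 1 ↔ 1/2 = 1/2
b ∨ a = 1/2 ∨ 0 = 1/2
b → a = 1/2 → 0 = 1/2
(b ∨ a) ∨ (b → a) = 1/2 ∨ 1/2 = 1/2
b → a = 1/2 → 0 = 1/2
((b ∨ a) ∨ (b → a)) ↔ (b → a) = 1/2 ↔ 1/2 = 1
((~a ∨ b) ↔ (b ↔ a)) ↔ (((b ∨ a) ∨ (b → a)) ↔ (b → a)) = 1/2 ↔ 1 = 1/2
No assignment yields a value below 1/2, so this is the minimum.

1/2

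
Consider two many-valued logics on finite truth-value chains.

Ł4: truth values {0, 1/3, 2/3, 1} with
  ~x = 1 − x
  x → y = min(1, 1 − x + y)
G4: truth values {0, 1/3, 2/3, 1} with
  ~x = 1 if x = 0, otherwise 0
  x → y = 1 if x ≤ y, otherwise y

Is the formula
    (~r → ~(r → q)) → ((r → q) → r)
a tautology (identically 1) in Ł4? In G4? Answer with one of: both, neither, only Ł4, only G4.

In Ł4: every assignment gives 1 — tautology.
In G4: at q = 1/3, r = 1/3 the value is 1/3 — not a tautology.

only Ł4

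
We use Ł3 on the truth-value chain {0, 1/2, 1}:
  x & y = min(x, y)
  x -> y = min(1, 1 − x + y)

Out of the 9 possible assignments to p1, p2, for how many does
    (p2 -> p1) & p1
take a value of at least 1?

p1 = 0, p2 = 0 ↦ 0  <
p1 = 0, p2 = 1/2 ↦ 0  <
p1 = 0, p2 = 1 ↦ 0  <
p1 = 1/2, p2 = 0 ↦ 1/2  <
p1 = 1/2, p2 = 1/2 ↦ 1/2  <
p1 = 1/2, p2 = 1 ↦ 1/2  <
p1 = 1, p2 = 0 ↦ 1  ≥
p1 = 1, p2 = 1/2 ↦ 1  ≥
p1 = 1, p2 = 1 ↦ 1  ≥
So 3 of the 9 assignments meet the threshold.

3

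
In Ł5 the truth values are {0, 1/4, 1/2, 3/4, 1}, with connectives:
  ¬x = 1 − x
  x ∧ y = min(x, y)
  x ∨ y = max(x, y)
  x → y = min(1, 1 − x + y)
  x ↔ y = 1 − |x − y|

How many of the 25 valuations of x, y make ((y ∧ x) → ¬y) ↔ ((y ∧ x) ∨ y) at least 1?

value 1: 2 assignments (counts)
value 3/4: 5 assignments
value 1/2: 6 assignments
value 1/4: 6 assignments
value 0: 6 assignments
So 2 of the 25 assignments meet the threshold.

2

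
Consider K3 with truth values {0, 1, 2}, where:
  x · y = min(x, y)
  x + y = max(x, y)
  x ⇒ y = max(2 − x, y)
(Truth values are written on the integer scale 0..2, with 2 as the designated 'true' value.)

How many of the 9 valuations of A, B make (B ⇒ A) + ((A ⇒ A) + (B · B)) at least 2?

8

A = 0, B = 0 ↦ 2  ≥
A = 0, B = 1 ↦ 2  ≥
A = 0, B = 2 ↦ 2  ≥
A = 1, B = 0 ↦ 2  ≥
A = 1, B = 1 ↦ 1  <
A = 1, B = 2 ↦ 2  ≥
A = 2, B = 0 ↦ 2  ≥
A = 2, B = 1 ↦ 2  ≥
A = 2, B = 2 ↦ 2  ≥
So 8 of the 9 assignments meet the threshold.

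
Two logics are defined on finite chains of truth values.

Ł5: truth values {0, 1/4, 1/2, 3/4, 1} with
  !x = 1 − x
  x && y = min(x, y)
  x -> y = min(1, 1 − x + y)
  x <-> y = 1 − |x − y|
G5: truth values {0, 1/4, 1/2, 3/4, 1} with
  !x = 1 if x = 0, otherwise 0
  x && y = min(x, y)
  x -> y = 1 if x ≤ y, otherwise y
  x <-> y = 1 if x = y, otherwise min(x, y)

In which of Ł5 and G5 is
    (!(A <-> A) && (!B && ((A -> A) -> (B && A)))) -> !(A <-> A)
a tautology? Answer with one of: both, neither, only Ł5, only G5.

In Ł5: every assignment gives 1 — tautology.
In G5: every assignment gives 1 — tautology.

both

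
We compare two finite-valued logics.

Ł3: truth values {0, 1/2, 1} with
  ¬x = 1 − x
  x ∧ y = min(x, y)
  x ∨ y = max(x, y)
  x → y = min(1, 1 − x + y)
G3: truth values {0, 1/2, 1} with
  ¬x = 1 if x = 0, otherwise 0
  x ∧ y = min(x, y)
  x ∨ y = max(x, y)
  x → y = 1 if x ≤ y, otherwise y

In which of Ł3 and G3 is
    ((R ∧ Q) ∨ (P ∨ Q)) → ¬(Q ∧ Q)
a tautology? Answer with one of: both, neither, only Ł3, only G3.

In Ł3: at P = 0, Q = 1, R = 0 the value is 0 — not a tautology.
In G3: at P = 0, Q = 1/2, R = 0 the value is 0 — not a tautology.

neither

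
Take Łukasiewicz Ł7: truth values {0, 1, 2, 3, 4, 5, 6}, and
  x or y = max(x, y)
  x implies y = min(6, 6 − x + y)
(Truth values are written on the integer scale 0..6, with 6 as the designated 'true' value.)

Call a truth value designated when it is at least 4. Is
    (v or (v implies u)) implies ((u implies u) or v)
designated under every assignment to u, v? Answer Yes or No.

At u = 1, v = 6, for instance:
v implies u = 6 implies 1 = 1
v or (v implies u) = 6 or 1 = 6
u implies u = 1 implies 1 = 6
(u implies u) or v = 6 or 6 = 6
(v or (v implies u)) implies ((u implies u) or v) = 6 implies 6 = 6
and checking the remaining 48 assignments likewise gives ≥ 4 in every case.

Yes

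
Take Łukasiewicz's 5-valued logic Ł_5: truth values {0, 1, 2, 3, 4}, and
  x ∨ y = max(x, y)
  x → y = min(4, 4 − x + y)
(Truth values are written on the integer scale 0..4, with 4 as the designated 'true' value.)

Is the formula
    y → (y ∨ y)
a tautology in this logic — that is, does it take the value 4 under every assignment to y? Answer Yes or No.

Yes

y = 0 ↦ 4
y = 1 ↦ 4
y = 2 ↦ 4
y = 3 ↦ 4
y = 4 ↦ 4
Every assignment gives a value ≥ 4.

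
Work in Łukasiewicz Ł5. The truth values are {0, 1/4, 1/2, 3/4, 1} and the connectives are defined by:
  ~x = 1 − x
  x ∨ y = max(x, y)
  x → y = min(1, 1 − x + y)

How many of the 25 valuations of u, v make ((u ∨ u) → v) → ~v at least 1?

value 1: 9 assignments (counts)
value 3/4: 3 assignments
value 1/2: 4 assignments
value 1/4: 4 assignments
value 0: 5 assignments
So 9 of the 25 assignments meet the threshold.

9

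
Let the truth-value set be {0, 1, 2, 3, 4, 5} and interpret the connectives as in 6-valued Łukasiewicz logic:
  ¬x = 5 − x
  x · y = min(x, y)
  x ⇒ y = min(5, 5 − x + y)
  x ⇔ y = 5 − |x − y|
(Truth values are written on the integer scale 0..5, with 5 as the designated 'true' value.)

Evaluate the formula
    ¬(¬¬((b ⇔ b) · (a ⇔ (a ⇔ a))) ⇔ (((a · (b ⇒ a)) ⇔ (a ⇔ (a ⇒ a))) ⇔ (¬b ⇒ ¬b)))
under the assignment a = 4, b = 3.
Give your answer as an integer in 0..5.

1

b ⇔ b = 3 ⇔ 3 = 5
a ⇔ a = 4 ⇔ 4 = 5
a ⇔ (a ⇔ a) = 4 ⇔ 5 = 4
(b ⇔ b) · (a ⇔ (a ⇔ a)) = 5 · 4 = 4
¬((b ⇔ b) · (a ⇔ (a ⇔ a))) = ¬4 = 1
¬¬((b ⇔ b) · (a ⇔ (a ⇔ a))) = ¬1 = 4
b ⇒ a = 3 ⇒ 4 = 5
a · (b ⇒ a) = 4 · 5 = 4
a ⇒ a = 4 ⇒ 4 = 5
a ⇔ (a ⇒ a) = 4 ⇔ 5 = 4
(a · (b ⇒ a)) ⇔ (a ⇔ (a ⇒ a)) = 4 ⇔ 4 = 5
¬b = ¬3 = 2
¬b = ¬3 = 2
¬b ⇒ ¬b = 2 ⇒ 2 = 5
((a · (b ⇒ a)) ⇔ (a ⇔ (a ⇒ a))) ⇔ (¬b ⇒ ¬b) = 5 ⇔ 5 = 5
¬¬((b ⇔ b) · (a ⇔ (a ⇔ a))) ⇔ (((a · (b ⇒ a)) ⇔ (a ⇔ (a ⇒ a))) ⇔ (¬b ⇒ ¬b)) = 4 ⇔ 5 = 4
¬(¬¬((b ⇔ b) · (a ⇔ (a ⇔ a))) ⇔ (((a · (b ⇒ a)) ⇔ (a ⇔ (a ⇒ a))) ⇔ (¬b ⇒ ¬b))) = ¬4 = 1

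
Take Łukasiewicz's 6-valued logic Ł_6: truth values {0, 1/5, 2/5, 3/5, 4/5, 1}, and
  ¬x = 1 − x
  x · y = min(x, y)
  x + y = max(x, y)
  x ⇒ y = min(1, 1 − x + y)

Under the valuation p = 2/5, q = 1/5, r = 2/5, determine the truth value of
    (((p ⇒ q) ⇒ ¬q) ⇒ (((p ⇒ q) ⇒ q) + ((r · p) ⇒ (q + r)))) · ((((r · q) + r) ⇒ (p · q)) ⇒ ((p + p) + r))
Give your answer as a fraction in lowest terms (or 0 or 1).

3/5

p ⇒ q = 2/5 ⇒ 1/5 = 4/5
¬q = ¬1/5 = 4/5
(p ⇒ q) ⇒ ¬q = 4/5 ⇒ 4/5 = 1
p ⇒ q = 2/5 ⇒ 1/5 = 4/5
(p ⇒ q) ⇒ q = 4/5 ⇒ 1/5 = 2/5
r · p = 2/5 · 2/5 = 2/5
q + r = 1/5 + 2/5 = 2/5
(r · p) ⇒ (q + r) = 2/5 ⇒ 2/5 = 1
((p ⇒ q) ⇒ q) + ((r · p) ⇒ (q + r)) = 2/5 + 1 = 1
((p ⇒ q) ⇒ ¬q) ⇒ (((p ⇒ q) ⇒ q) + ((r · p) ⇒ (q + r))) = 1 ⇒ 1 = 1
r · q = 2/5 · 1/5 = 1/5
(r · q) + r = 1/5 + 2/5 = 2/5
p · q = 2/5 · 1/5 = 1/5
((r · q) + r) ⇒ (p · q) = 2/5 ⇒ 1/5 = 4/5
p + p = 2/5 + 2/5 = 2/5
(p + p) + r = 2/5 + 2/5 = 2/5
(((r · q) + r) ⇒ (p · q)) ⇒ ((p + p) + r) = 4/5 ⇒ 2/5 = 3/5
(((p ⇒ q) ⇒ ¬q) ⇒ (((p ⇒ q) ⇒ q) + ((r · p) ⇒ (q + r)))) · ((((r · q) + r) ⇒ (p · q)) ⇒ ((p + p) + r)) = 1 · 3/5 = 3/5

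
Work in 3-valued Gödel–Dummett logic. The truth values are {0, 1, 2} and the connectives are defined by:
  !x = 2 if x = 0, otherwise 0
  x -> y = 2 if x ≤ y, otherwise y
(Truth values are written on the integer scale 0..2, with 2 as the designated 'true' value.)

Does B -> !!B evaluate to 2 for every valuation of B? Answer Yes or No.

B = 0 ↦ 2
B = 1 ↦ 2
B = 2 ↦ 2
Every assignment gives a value ≥ 2.

Yes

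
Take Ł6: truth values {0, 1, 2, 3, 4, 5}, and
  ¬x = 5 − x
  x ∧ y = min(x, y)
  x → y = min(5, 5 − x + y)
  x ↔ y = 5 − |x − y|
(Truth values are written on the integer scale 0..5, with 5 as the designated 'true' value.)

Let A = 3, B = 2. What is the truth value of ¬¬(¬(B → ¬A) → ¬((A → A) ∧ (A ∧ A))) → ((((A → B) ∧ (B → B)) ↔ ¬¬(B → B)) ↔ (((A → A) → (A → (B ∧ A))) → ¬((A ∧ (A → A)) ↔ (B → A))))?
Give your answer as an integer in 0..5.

¬A = ¬3 = 2
B → ¬A = 2 → 2 = 5
¬(B → ¬A) = ¬5 = 0
A → A = 3 → 3 = 5
A ∧ A = 3 ∧ 3 = 3
(A → A) ∧ (A ∧ A) = 5 ∧ 3 = 3
¬((A → A) ∧ (A ∧ A)) = ¬3 = 2
¬(B → ¬A) → ¬((A → A) ∧ (A ∧ A)) = 0 → 2 = 5
¬(¬(B → ¬A) → ¬((A → A) ∧ (A ∧ A))) = ¬5 = 0
¬¬(¬(B → ¬A) → ¬((A → A) ∧ (A ∧ A))) = ¬0 = 5
A → B = 3 → 2 = 4
B → B = 2 → 2 = 5
(A → B) ∧ (B → B) = 4 ∧ 5 = 4
B → B = 2 → 2 = 5
¬(B → B) = ¬5 = 0
¬¬(B → B) = ¬0 = 5
((A → B) ∧ (B → B)) ↔ ¬¬(B → B) = 4 ↔ 5 = 4
A → A = 3 → 3 = 5
B ∧ A = 2 ∧ 3 = 2
A → (B ∧ A) = 3 → 2 = 4
(A → A) → (A → (B ∧ A)) = 5 → 4 = 4
A → A = 3 → 3 = 5
A ∧ (A → A) = 3 ∧ 5 = 3
B → A = 2 → 3 = 5
(A ∧ (A → A)) ↔ (B → A) = 3 ↔ 5 = 3
¬((A ∧ (A → A)) ↔ (B → A)) = ¬3 = 2
((A → A) → (A → (B ∧ A))) → ¬((A ∧ (A → A)) ↔ (B → A)) = 4 → 2 = 3
(((A → B) ∧ (B → B)) ↔ ¬¬(B → B)) ↔ (((A → A) → (A → (B ∧ A))) → ¬((A ∧ (A → A)) ↔ (B → A))) = 4 ↔ 3 = 4
¬¬(¬(B → ¬A) → ¬((A → A) ∧ (A ∧ A))) → ((((A → B) ∧ (B → B)) ↔ ¬¬(B → B)) ↔ (((A → A) → (A → (B ∧ A))) → ¬((A ∧ (A → A)) ↔ (B → A)))) = 5 → 4 = 4

4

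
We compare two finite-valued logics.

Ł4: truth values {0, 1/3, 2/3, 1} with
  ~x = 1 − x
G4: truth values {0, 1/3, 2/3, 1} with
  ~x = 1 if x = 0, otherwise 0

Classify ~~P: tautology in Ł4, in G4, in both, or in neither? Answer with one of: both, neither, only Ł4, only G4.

In Ł4: at P = 0 the value is 0 — not a tautology.
In G4: at P = 0 the value is 0 — not a tautology.

neither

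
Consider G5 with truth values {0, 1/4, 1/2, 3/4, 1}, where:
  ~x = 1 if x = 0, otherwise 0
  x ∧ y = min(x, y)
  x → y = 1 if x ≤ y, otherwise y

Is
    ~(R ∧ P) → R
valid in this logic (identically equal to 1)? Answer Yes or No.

No

Counterexample: take P = 0, R = 0.
R ∧ P = 0 ∧ 0 = 0
~(R ∧ P) = ~0 = 1
~(R ∧ P) → R = 1 → 0 = 0
This gives 0 ≠ 1.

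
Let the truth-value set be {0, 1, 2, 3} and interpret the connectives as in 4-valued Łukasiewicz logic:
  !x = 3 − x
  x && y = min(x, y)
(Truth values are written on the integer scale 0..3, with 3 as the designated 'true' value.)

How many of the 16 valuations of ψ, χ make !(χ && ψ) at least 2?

ψ = 0, χ = 0 ↦ 3  ≥
ψ = 0, χ = 1 ↦ 3  ≥
ψ = 0, χ = 2 ↦ 3  ≥
ψ = 0, χ = 3 ↦ 3  ≥
ψ = 1, χ = 0 ↦ 3  ≥
ψ = 1, χ = 1 ↦ 2  ≥
ψ = 1, χ = 2 ↦ 2  ≥
ψ = 1, χ = 3 ↦ 2  ≥
ψ = 2, χ = 0 ↦ 3  ≥
ψ = 2, χ = 1 ↦ 2  ≥
ψ = 2, χ = 2 ↦ 1  <
ψ = 2, χ = 3 ↦ 1  <
ψ = 3, χ = 0 ↦ 3  ≥
ψ = 3, χ = 1 ↦ 2  ≥
ψ = 3, χ = 2 ↦ 1  <
ψ = 3, χ = 3 ↦ 0  <
So 12 of the 16 assignments meet the threshold.

12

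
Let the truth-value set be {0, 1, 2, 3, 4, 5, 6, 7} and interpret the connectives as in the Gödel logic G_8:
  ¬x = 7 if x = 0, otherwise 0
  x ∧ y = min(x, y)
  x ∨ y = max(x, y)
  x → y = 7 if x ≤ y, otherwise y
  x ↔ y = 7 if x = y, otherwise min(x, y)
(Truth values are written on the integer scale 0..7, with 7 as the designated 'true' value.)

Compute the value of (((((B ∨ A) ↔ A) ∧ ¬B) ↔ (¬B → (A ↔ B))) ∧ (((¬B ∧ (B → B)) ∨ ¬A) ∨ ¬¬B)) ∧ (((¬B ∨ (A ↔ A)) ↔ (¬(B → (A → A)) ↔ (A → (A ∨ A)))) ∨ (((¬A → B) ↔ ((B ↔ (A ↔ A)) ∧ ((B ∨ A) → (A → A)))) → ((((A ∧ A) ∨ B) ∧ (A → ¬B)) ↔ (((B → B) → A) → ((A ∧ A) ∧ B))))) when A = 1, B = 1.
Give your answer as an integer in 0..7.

B ∨ A = 1 ∨ 1 = 1
(B ∨ A) ↔ A = 1 ↔ 1 = 7
¬B = ¬1 = 0
((B ∨ A) ↔ A) ∧ ¬B = 7 ∧ 0 = 0
¬B = ¬1 = 0
A ↔ B = 1 ↔ 1 = 7
¬B → (A ↔ B) = 0 → 7 = 7
(((B ∨ A) ↔ A) ∧ ¬B) ↔ (¬B → (A ↔ B)) = 0 ↔ 7 = 0
¬B = ¬1 = 0
B → B = 1 → 1 = 7
¬B ∧ (B → B) = 0 ∧ 7 = 0
¬A = ¬1 = 0
(¬B ∧ (B → B)) ∨ ¬A = 0 ∨ 0 = 0
¬B = ¬1 = 0
¬¬B = ¬0 = 7
((¬B ∧ (B → B)) ∨ ¬A) ∨ ¬¬B = 0 ∨ 7 = 7
((((B ∨ A) ↔ A) ∧ ¬B) ↔ (¬B → (A ↔ B))) ∧ (((¬B ∧ (B → B)) ∨ ¬A) ∨ ¬¬B) = 0 ∧ 7 = 0
¬B = ¬1 = 0
A ↔ A = 1 ↔ 1 = 7
¬B ∨ (A ↔ A) = 0 ∨ 7 = 7
A → A = 1 → 1 = 7
B → (A → A) = 1 → 7 = 7
¬(B → (A → A)) = ¬7 = 0
A ∨ A = 1 ∨ 1 = 1
A → (A ∨ A) = 1 → 1 = 7
¬(B → (A → A)) ↔ (A → (A ∨ A)) = 0 ↔ 7 = 0
(¬B ∨ (A ↔ A)) ↔ (¬(B → (A → A)) ↔ (A → (A ∨ A))) = 7 ↔ 0 = 0
¬A = ¬1 = 0
¬A → B = 0 → 1 = 7
A ↔ A = 1 ↔ 1 = 7
B ↔ (A ↔ A) = 1 ↔ 7 = 1
B ∨ A = 1 ∨ 1 = 1
A → A = 1 → 1 = 7
(B ∨ A) → (A → A) = 1 → 7 = 7
(B ↔ (A ↔ A)) ∧ ((B ∨ A) → (A → A)) = 1 ∧ 7 = 1
(¬A → B) ↔ ((B ↔ (A ↔ A)) ∧ ((B ∨ A) → (A → A))) = 7 ↔ 1 = 1
A ∧ A = 1 ∧ 1 = 1
(A ∧ A) ∨ B = 1 ∨ 1 = 1
¬B = ¬1 = 0
A → ¬B = 1 → 0 = 0
((A ∧ A) ∨ B) ∧ (A → ¬B) = 1 ∧ 0 = 0
B → B = 1 → 1 = 7
(B → B) → A = 7 → 1 = 1
A ∧ A = 1 ∧ 1 = 1
(A ∧ A) ∧ B = 1 ∧ 1 = 1
((B → B) → A) → ((A ∧ A) ∧ B) = 1 → 1 = 7
(((A ∧ A) ∨ B) ∧ (A → ¬B)) ↔ (((B → B) → A) → ((A ∧ A) ∧ B)) = 0 ↔ 7 = 0
((¬A → B) ↔ ((B ↔ (A ↔ A)) ∧ ((B ∨ A) → (A → A)))) → ((((A ∧ A) ∨ B) ∧ (A → ¬B)) ↔ (((B → B) → A) → ((A ∧ A) ∧ B))) = 1 → 0 = 0
((¬B ∨ (A ↔ A)) ↔ (¬(B → (A → A)) ↔ (A → (A ∨ A)))) ∨ (((¬A → B) ↔ ((B ↔ (A ↔ A)) ∧ ((B ∨ A) → (A → A)))) → ((((A ∧ A) ∨ B) ∧ (A → ¬B)) ↔ (((B → B) → A) → ((A ∧ A) ∧ B)))) = 0 ∨ 0 = 0
(((((B ∨ A) ↔ A) ∧ ¬B) ↔ (¬B → (A ↔ B))) ∧ (((¬B ∧ (B → B)) ∨ ¬A) ∨ ¬¬B)) ∧ (((¬B ∨ (A ↔ A)) ↔ (¬(B → (A → A)) ↔ (A → (A ∨ A)))) ∨ (((¬A → B) ↔ ((B ↔ (A ↔ A)) ∧ ((B ∨ A) → (A → A)))) → ((((A ∧ A) ∨ B) ∧ (A → ¬B)) ↔ (((B → B) → A) → ((A ∧ A) ∧ B))))) = 0 ∧ 0 = 0

0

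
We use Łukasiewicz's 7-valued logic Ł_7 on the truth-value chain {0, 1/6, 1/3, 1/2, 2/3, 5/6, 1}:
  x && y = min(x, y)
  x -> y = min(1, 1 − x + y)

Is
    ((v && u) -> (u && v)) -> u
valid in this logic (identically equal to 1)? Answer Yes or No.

Counterexample: take u = 0, v = 0.
v && u = 0 && 0 = 0
u && v = 0 && 0 = 0
(v && u) -> (u && v) = 0 -> 0 = 1
((v && u) -> (u && v)) -> u = 1 -> 0 = 0
This gives 0 ≠ 1.

No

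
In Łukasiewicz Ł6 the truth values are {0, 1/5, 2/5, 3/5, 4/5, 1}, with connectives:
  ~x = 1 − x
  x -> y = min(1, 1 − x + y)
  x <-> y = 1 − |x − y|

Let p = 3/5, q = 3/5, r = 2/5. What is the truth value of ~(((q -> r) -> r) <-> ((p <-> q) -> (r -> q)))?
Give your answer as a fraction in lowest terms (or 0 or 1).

q -> r = 3/5 -> 2/5 = 4/5
(q -> r) -> r = 4/5 -> 2/5 = 3/5
p <-> q = 3/5 <-> 3/5 = 1
r -> q = 2/5 -> 3/5 = 1
(p <-> q) -> (r -> q) = 1 -> 1 = 1
((q -> r) -> r) <-> ((p <-> q) -> (r -> q)) = 3/5 <-> 1 = 3/5
~(((q -> r) -> r) <-> ((p <-> q) -> (r -> q))) = ~3/5 = 2/5

2/5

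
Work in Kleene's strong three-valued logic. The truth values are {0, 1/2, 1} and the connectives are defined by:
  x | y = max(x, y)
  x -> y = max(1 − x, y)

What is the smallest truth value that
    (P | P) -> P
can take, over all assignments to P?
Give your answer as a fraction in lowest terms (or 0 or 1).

1/2

Take P = 1/2:
P | P = 1/2 | 1/2 = 1/2
(P | P) -> P = 1/2 -> 1/2 = 1/2
No assignment yields a value below 1/2, so this is the minimum.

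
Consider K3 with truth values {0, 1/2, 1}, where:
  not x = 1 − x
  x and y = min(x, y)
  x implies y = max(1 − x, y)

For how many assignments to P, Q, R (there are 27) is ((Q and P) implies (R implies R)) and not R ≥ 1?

9

value 1: 9 assignments (counts)
value 1/2: 9 assignments
value 0: 9 assignments
So 9 of the 27 assignments meet the threshold.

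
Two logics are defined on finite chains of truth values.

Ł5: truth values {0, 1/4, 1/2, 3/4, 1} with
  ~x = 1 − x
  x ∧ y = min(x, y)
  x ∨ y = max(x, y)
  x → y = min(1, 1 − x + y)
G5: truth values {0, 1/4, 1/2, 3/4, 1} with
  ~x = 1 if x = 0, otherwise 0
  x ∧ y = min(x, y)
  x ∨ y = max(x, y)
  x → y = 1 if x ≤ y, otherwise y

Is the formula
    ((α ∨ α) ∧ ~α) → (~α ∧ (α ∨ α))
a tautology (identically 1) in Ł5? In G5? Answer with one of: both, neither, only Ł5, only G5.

both

In Ł5: every assignment gives 1 — tautology.
In G5: every assignment gives 1 — tautology.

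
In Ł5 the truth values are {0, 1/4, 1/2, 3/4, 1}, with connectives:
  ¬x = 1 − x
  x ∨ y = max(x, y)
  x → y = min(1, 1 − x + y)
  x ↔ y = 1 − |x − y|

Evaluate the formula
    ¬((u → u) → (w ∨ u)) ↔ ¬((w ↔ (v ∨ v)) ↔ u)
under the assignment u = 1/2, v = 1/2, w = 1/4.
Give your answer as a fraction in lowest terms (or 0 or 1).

3/4

u → u = 1/2 → 1/2 = 1
w ∨ u = 1/4 ∨ 1/2 = 1/2
(u → u) → (w ∨ u) = 1 → 1/2 = 1/2
¬((u → u) → (w ∨ u)) = ¬1/2 = 1/2
v ∨ v = 1/2 ∨ 1/2 = 1/2
w ↔ (v ∨ v) = 1/4 ↔ 1/2 = 3/4
(w ↔ (v ∨ v)) ↔ u = 3/4 ↔ 1/2 = 3/4
¬((w ↔ (v ∨ v)) ↔ u) = ¬3/4 = 1/4
¬((u → u) → (w ∨ u)) ↔ ¬((w ↔ (v ∨ v)) ↔ u) = 1/2 ↔ 1/4 = 3/4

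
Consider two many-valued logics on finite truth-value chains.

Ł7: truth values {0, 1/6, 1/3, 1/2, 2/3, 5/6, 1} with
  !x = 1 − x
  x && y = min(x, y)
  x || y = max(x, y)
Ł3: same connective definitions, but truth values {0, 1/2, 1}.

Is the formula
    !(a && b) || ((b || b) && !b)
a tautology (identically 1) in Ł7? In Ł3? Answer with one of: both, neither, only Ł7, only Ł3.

neither

In Ł7: at a = 1/6, b = 1/6 the value is 5/6 — not a tautology.
In Ł3: at a = 1/2, b = 1/2 the value is 1/2 — not a tautology.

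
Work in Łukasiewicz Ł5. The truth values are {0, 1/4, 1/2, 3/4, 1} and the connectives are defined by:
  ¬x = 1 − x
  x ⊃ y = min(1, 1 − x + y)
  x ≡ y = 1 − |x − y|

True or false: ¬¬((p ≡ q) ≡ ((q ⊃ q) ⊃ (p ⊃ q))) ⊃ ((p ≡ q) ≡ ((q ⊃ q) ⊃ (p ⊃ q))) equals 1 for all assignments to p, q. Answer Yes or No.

Yes

At p = 1/4, q = 1/2, for instance:
p ≡ q = 1/4 ≡ 1/2 = 3/4
q ⊃ q = 1/2 ⊃ 1/2 = 1
p ⊃ q = 1/4 ⊃ 1/2 = 1
(q ⊃ q) ⊃ (p ⊃ q) = 1 ⊃ 1 = 1
(p ≡ q) ≡ ((q ⊃ q) ⊃ (p ⊃ q)) = 3/4 ≡ 1 = 3/4
¬((p ≡ q) ≡ ((q ⊃ q) ⊃ (p ⊃ q))) = ¬3/4 = 1/4
¬¬((p ≡ q) ≡ ((q ⊃ q) ⊃ (p ⊃ q))) = ¬1/4 = 3/4
¬¬((p ≡ q) ≡ ((q ⊃ q) ⊃ (p ⊃ q))) ⊃ ((p ≡ q) ≡ ((q ⊃ q) ⊃ (p ⊃ q))) = 3/4 ⊃ 3/4 = 1
and checking the remaining 24 assignments likewise gives ≥ 1 in every case.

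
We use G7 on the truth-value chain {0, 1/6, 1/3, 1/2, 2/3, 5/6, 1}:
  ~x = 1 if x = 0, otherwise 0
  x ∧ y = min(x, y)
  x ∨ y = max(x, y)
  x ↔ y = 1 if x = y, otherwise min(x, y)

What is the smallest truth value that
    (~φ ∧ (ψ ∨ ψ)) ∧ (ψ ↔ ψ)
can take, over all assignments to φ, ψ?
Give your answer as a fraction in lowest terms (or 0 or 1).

Take φ = 0, ψ = 0:
~φ = ~0 = 1
ψ ∨ ψ = 0 ∨ 0 = 0
~φ ∧ (ψ ∨ ψ) = 1 ∧ 0 = 0
ψ ↔ ψ = 0 ↔ 0 = 1
(~φ ∧ (ψ ∨ ψ)) ∧ (ψ ↔ ψ) = 0 ∧ 1 = 0
No assignment yields a value below 0, so this is the minimum.

0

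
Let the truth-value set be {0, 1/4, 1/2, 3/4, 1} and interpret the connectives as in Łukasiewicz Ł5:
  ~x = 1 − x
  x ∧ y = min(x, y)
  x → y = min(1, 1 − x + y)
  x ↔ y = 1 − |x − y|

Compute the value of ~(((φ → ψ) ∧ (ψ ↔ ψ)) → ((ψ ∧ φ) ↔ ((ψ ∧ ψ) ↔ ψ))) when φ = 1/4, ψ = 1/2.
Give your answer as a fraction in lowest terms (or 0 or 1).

φ → ψ = 1/4 → 1/2 = 1
ψ ↔ ψ = 1/2 ↔ 1/2 = 1
(φ → ψ) ∧ (ψ ↔ ψ) = 1 ∧ 1 = 1
ψ ∧ φ = 1/2 ∧ 1/4 = 1/4
ψ ∧ ψ = 1/2 ∧ 1/2 = 1/2
(ψ ∧ ψ) ↔ ψ = 1/2 ↔ 1/2 = 1
(ψ ∧ φ) ↔ ((ψ ∧ ψ) ↔ ψ) = 1/4 ↔ 1 = 1/4
((φ → ψ) ∧ (ψ ↔ ψ)) → ((ψ ∧ φ) ↔ ((ψ ∧ ψ) ↔ ψ)) = 1 → 1/4 = 1/4
~(((φ → ψ) ∧ (ψ ↔ ψ)) → ((ψ ∧ φ) ↔ ((ψ ∧ ψ) ↔ ψ))) = ~1/4 = 3/4

3/4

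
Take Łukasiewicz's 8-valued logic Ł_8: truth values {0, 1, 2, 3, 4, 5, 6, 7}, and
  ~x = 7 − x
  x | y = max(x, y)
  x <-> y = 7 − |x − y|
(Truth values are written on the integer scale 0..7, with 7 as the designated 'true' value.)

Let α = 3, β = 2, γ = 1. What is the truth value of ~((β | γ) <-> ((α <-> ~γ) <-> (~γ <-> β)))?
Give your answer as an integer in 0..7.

β | γ = 2 | 1 = 2
~γ = ~1 = 6
α <-> ~γ = 3 <-> 6 = 4
~γ = ~1 = 6
~γ <-> β = 6 <-> 2 = 3
(α <-> ~γ) <-> (~γ <-> β) = 4 <-> 3 = 6
(β | γ) <-> ((α <-> ~γ) <-> (~γ <-> β)) = 2 <-> 6 = 3
~((β | γ) <-> ((α <-> ~γ) <-> (~γ <-> β))) = ~3 = 4

4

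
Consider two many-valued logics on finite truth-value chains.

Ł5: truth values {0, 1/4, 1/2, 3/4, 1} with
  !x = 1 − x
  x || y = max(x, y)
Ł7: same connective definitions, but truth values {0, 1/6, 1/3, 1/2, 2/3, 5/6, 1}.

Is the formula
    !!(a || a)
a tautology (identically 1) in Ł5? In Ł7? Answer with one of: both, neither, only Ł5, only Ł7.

neither

In Ł5: at a = 0 the value is 0 — not a tautology.
In Ł7: at a = 0 the value is 0 — not a tautology.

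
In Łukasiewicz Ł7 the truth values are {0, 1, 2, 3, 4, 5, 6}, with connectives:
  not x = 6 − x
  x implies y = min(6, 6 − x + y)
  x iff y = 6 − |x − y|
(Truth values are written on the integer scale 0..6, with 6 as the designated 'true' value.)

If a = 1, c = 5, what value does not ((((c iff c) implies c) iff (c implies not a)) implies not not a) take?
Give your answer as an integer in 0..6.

c iff c = 5 iff 5 = 6
(c iff c) implies c = 6 implies 5 = 5
not a = not 1 = 5
c implies not a = 5 implies 5 = 6
((c iff c) implies c) iff (c implies not a) = 5 iff 6 = 5
not a = not 1 = 5
not not a = not 5 = 1
(((c iff c) implies c) iff (c implies not a)) implies not not a = 5 implies 1 = 2
not ((((c iff c) implies c) iff (c implies not a)) implies not not a) = not 2 = 4

4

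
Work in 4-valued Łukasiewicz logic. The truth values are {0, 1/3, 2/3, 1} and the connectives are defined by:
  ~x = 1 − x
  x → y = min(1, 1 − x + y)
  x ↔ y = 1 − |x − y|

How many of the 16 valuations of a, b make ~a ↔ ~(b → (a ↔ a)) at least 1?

a = 0, b = 0 ↦ 0  <
a = 0, b = 1/3 ↦ 0  <
a = 0, b = 2/3 ↦ 0  <
a = 0, b = 1 ↦ 0  <
a = 1/3, b = 0 ↦ 1/3  <
a = 1/3, b = 1/3 ↦ 1/3  <
a = 1/3, b = 2/3 ↦ 1/3  <
a = 1/3, b = 1 ↦ 1/3  <
a = 2/3, b = 0 ↦ 2/3  <
a = 2/3, b = 1/3 ↦ 2/3  <
a = 2/3, b = 2/3 ↦ 2/3  <
a = 2/3, b = 1 ↦ 2/3  <
a = 1, b = 0 ↦ 1  ≥
a = 1, b = 1/3 ↦ 1  ≥
a = 1, b = 2/3 ↦ 1  ≥
a = 1, b = 1 ↦ 1  ≥
So 4 of the 16 assignments meet the threshold.

4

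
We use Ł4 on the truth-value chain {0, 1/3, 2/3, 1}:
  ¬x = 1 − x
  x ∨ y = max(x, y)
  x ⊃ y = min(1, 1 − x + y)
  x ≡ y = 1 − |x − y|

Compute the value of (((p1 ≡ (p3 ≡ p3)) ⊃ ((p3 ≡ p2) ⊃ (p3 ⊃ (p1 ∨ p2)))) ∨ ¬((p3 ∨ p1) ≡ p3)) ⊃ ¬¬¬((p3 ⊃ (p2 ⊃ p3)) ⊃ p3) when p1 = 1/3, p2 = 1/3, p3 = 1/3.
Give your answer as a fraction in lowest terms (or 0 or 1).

2/3

p3 ≡ p3 = 1/3 ≡ 1/3 = 1
p1 ≡ (p3 ≡ p3) = 1/3 ≡ 1 = 1/3
p3 ≡ p2 = 1/3 ≡ 1/3 = 1
p1 ∨ p2 = 1/3 ∨ 1/3 = 1/3
p3 ⊃ (p1 ∨ p2) = 1/3 ⊃ 1/3 = 1
(p3 ≡ p2) ⊃ (p3 ⊃ (p1 ∨ p2)) = 1 ⊃ 1 = 1
(p1 ≡ (p3 ≡ p3)) ⊃ ((p3 ≡ p2) ⊃ (p3 ⊃ (p1 ∨ p2))) = 1/3 ⊃ 1 = 1
p3 ∨ p1 = 1/3 ∨ 1/3 = 1/3
(p3 ∨ p1) ≡ p3 = 1/3 ≡ 1/3 = 1
¬((p3 ∨ p1) ≡ p3) = ¬1 = 0
((p1 ≡ (p3 ≡ p3)) ⊃ ((p3 ≡ p2) ⊃ (p3 ⊃ (p1 ∨ p2)))) ∨ ¬((p3 ∨ p1) ≡ p3) = 1 ∨ 0 = 1
p2 ⊃ p3 = 1/3 ⊃ 1/3 = 1
p3 ⊃ (p2 ⊃ p3) = 1/3 ⊃ 1 = 1
(p3 ⊃ (p2 ⊃ p3)) ⊃ p3 = 1 ⊃ 1/3 = 1/3
¬((p3 ⊃ (p2 ⊃ p3)) ⊃ p3) = ¬1/3 = 2/3
¬¬((p3 ⊃ (p2 ⊃ p3)) ⊃ p3) = ¬2/3 = 1/3
¬¬¬((p3 ⊃ (p2 ⊃ p3)) ⊃ p3) = ¬1/3 = 2/3
(((p1 ≡ (p3 ≡ p3)) ⊃ ((p3 ≡ p2) ⊃ (p3 ⊃ (p1 ∨ p2)))) ∨ ¬((p3 ∨ p1) ≡ p3)) ⊃ ¬¬¬((p3 ⊃ (p2 ⊃ p3)) ⊃ p3) = 1 ⊃ 2/3 = 2/3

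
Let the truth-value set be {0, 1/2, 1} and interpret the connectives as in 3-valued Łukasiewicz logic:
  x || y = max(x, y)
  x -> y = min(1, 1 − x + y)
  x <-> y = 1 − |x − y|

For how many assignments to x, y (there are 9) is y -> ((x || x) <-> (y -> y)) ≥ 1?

6

x = 0, y = 0 ↦ 1  ≥
x = 0, y = 1/2 ↦ 1/2  <
x = 0, y = 1 ↦ 0  <
x = 1/2, y = 0 ↦ 1  ≥
x = 1/2, y = 1/2 ↦ 1  ≥
x = 1/2, y = 1 ↦ 1/2  <
x = 1, y = 0 ↦ 1  ≥
x = 1, y = 1/2 ↦ 1  ≥
x = 1, y = 1 ↦ 1  ≥
So 6 of the 9 assignments meet the threshold.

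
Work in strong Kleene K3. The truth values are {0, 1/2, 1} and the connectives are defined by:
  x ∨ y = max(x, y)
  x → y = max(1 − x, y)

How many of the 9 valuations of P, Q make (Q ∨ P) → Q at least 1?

P = 0, Q = 0 ↦ 1  ≥
P = 0, Q = 1/2 ↦ 1/2  <
P = 0, Q = 1 ↦ 1  ≥
P = 1/2, Q = 0 ↦ 1/2  <
P = 1/2, Q = 1/2 ↦ 1/2  <
P = 1/2, Q = 1 ↦ 1  ≥
P = 1, Q = 0 ↦ 0  <
P = 1, Q = 1/2 ↦ 1/2  <
P = 1, Q = 1 ↦ 1  ≥
So 4 of the 9 assignments meet the threshold.

4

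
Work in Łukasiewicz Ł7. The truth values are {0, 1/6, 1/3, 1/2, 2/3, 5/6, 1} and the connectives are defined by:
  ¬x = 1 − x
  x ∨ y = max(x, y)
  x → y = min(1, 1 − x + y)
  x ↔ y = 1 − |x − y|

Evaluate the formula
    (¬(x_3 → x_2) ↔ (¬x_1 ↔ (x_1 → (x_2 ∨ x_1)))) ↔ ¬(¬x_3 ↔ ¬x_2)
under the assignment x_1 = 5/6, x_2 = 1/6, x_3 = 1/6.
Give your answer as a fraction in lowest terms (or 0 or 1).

x_3 → x_2 = 1/6 → 1/6 = 1
¬(x_3 → x_2) = ¬1 = 0
¬x_1 = ¬5/6 = 1/6
x_2 ∨ x_1 = 1/6 ∨ 5/6 = 5/6
x_1 → (x_2 ∨ x_1) = 5/6 → 5/6 = 1
¬x_1 ↔ (x_1 → (x_2 ∨ x_1)) = 1/6 ↔ 1 = 1/6
¬(x_3 → x_2) ↔ (¬x_1 ↔ (x_1 → (x_2 ∨ x_1))) = 0 ↔ 1/6 = 5/6
¬x_3 = ¬1/6 = 5/6
¬x_2 = ¬1/6 = 5/6
¬x_3 ↔ ¬x_2 = 5/6 ↔ 5/6 = 1
¬(¬x_3 ↔ ¬x_2) = ¬1 = 0
(¬(x_3 → x_2) ↔ (¬x_1 ↔ (x_1 → (x_2 ∨ x_1)))) ↔ ¬(¬x_3 ↔ ¬x_2) = 5/6 ↔ 0 = 1/6

1/6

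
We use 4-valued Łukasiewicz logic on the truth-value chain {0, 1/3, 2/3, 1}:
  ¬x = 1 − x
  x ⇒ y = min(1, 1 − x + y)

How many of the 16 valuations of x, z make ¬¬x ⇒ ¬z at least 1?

10

x = 0, z = 0 ↦ 1  ≥
x = 0, z = 1/3 ↦ 1  ≥
x = 0, z = 2/3 ↦ 1  ≥
x = 0, z = 1 ↦ 1  ≥
x = 1/3, z = 0 ↦ 1  ≥
x = 1/3, z = 1/3 ↦ 1  ≥
x = 1/3, z = 2/3 ↦ 1  ≥
x = 1/3, z = 1 ↦ 2/3  <
x = 2/3, z = 0 ↦ 1  ≥
x = 2/3, z = 1/3 ↦ 1  ≥
x = 2/3, z = 2/3 ↦ 2/3  <
x = 2/3, z = 1 ↦ 1/3  <
x = 1, z = 0 ↦ 1  ≥
x = 1, z = 1/3 ↦ 2/3  <
x = 1, z = 2/3 ↦ 1/3  <
x = 1, z = 1 ↦ 0  <
So 10 of the 16 assignments meet the threshold.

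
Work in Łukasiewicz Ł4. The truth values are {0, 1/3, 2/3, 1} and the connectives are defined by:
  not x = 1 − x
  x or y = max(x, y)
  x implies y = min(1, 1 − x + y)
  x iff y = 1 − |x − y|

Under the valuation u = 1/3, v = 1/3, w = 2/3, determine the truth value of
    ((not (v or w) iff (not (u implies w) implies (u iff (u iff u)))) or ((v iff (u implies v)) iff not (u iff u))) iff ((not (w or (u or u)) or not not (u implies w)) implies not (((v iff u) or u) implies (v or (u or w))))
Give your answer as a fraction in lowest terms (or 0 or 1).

v or w = 1/3 or 2/3 = 2/3
not (v or w) = not 2/3 = 1/3
u implies w = 1/3 implies 2/3 = 1
not (u implies w) = not 1 = 0
u iff u = 1/3 iff 1/3 = 1
u iff (u iff u) = 1/3 iff 1 = 1/3
not (u implies w) implies (u iff (u iff u)) = 0 implies 1/3 = 1
not (v or w) iff (not (u implies w) implies (u iff (u iff u))) = 1/3 iff 1 = 1/3
u implies v = 1/3 implies 1/3 = 1
v iff (u implies v) = 1/3 iff 1 = 1/3
u iff u = 1/3 iff 1/3 = 1
not (u iff u) = not 1 = 0
(v iff (u implies v)) iff not (u iff u) = 1/3 iff 0 = 2/3
(not (v or w) iff (not (u implies w) implies (u iff (u iff u)))) or ((v iff (u implies v)) iff not (u iff u)) = 1/3 or 2/3 = 2/3
u or u = 1/3 or 1/3 = 1/3
w or (u or u) = 2/3 or 1/3 = 2/3
not (w or (u or u)) = not 2/3 = 1/3
u implies w = 1/3 implies 2/3 = 1
not (u implies w) = not 1 = 0
not not (u implies w) = not 0 = 1
not (w or (u or u)) or not not (u implies w) = 1/3 or 1 = 1
v iff u = 1/3 iff 1/3 = 1
(v iff u) or u = 1 or 1/3 = 1
u or w = 1/3 or 2/3 = 2/3
v or (u or w) = 1/3 or 2/3 = 2/3
((v iff u) or u) implies (v or (u or w)) = 1 implies 2/3 = 2/3
not (((v iff u) or u) implies (v or (u or w))) = not 2/3 = 1/3
(not (w or (u or u)) or not not (u implies w)) implies not (((v iff u) or u) implies (v or (u or w))) = 1 implies 1/3 = 1/3
((not (v or w) iff (not (u implies w) implies (u iff (u iff u)))) or ((v iff (u implies v)) iff not (u iff u))) iff ((not (w or (u or u)) or not not (u implies w)) implies not (((v iff u) or u) implies (v or (u or w)))) = 2/3 iff 1/3 = 2/3

2/3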